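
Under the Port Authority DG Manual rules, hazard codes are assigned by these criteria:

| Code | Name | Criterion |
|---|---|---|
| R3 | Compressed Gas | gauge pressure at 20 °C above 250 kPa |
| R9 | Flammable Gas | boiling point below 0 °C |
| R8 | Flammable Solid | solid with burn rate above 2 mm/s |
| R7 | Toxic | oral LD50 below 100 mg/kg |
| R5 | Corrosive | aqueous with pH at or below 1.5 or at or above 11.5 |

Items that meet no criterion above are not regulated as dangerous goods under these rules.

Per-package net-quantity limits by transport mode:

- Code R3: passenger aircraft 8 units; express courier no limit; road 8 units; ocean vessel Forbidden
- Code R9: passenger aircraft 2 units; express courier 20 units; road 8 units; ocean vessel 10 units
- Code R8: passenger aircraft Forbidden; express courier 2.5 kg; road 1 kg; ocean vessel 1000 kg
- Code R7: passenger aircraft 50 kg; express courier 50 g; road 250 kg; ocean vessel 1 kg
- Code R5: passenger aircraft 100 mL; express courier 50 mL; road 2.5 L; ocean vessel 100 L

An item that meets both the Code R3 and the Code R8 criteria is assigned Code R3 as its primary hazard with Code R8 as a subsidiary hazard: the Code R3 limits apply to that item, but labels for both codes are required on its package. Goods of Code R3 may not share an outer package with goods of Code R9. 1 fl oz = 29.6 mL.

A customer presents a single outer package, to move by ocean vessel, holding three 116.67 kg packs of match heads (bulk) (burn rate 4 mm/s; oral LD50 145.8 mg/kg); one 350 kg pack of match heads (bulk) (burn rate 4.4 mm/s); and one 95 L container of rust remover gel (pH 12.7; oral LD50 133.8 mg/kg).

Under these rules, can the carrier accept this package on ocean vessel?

Yes

Burn rate 4 mm/s meets the Code R8 criterion (Flammable Solid), so the match heads (bulk) are Code R8.
With burn rate 4.4 mm/s (> 2 mm/s), the match heads (bulk) fall in Code R8.
Rust remover gel: pH 12.7 ≥ 11.5 → Code R5 (Corrosive).
Code R8 net quantity: (three 116.67 kg packs = 350.01 kg) + 350 kg = 700.01 kg.
That is within the Code R8 ocean vessel limit of 1000 kg.
Code R5 quantity: 95 L.
95 L ≤ 100 L (ocean vessel limit, Code R5) — within limit.
The segregation rule (Code R3 with Code R9) does not apply to Code R8 with Code R5.
Every hazard code is within its ocean vessel limit and no segregation rule is violated.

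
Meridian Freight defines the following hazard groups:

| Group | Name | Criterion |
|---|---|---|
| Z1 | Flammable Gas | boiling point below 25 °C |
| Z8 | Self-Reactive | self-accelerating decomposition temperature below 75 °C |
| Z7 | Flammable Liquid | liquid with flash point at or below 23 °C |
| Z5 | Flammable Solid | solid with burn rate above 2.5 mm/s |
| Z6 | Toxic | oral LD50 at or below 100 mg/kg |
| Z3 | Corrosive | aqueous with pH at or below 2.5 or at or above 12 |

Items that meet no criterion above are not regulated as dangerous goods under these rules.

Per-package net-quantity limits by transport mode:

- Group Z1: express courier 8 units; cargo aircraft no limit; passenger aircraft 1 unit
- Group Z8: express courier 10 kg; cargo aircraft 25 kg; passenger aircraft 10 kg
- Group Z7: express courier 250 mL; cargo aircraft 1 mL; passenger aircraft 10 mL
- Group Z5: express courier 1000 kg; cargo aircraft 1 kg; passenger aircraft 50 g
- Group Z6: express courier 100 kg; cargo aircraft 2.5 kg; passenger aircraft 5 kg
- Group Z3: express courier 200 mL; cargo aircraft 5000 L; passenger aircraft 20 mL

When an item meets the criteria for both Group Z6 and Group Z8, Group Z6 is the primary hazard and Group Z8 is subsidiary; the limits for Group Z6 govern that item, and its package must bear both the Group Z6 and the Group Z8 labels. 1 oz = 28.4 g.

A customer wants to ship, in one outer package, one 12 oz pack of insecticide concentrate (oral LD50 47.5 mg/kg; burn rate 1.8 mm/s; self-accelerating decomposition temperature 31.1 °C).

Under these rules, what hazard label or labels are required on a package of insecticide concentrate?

Group Z6 and Z8

With oral LD50 47.5 mg/kg (≤ 100 mg/kg), the insecticide concentrate falls in Group Z6.
The insecticide concentrate has self-accelerating decomposition temperature 31.1 °C, which is < 75 °C, so it is Group Z8 (Self-Reactive).
By the precedence rule Group Z6 is primary and Group Z8 is subsidiary, and that rule requires both labels on the package.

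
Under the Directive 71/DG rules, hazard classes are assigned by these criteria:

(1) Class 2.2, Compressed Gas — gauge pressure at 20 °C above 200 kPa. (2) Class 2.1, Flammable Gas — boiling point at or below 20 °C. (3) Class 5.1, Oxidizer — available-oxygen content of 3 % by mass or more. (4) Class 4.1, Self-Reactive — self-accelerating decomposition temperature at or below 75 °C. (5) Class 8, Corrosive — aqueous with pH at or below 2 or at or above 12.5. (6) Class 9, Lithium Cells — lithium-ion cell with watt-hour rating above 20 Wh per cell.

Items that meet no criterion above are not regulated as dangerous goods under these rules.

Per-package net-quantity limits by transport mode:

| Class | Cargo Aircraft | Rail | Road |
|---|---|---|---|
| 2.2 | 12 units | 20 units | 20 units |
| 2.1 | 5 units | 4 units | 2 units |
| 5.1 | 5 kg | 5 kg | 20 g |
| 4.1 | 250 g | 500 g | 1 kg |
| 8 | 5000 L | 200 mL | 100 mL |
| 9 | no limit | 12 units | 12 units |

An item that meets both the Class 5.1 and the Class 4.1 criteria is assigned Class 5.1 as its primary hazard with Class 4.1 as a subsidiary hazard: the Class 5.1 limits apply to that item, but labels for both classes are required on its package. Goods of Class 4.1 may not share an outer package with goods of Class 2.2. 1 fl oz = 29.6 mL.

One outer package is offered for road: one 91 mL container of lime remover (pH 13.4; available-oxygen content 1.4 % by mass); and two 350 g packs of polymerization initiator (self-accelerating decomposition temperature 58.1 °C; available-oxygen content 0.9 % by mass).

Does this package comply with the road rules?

Yes

With pH 13.4 (≥ 12.5), the lime remover falls in Class 8.
Polymerization initiator: self-accelerating decomposition temperature 58.1 °C ≤ 75 °C → Class 4.1 (Self-Reactive).
Class 4.1 quantity: two 350 g packs = 700 g.
700 g ≤ 1 kg (road limit, Class 4.1) — within limit.
Class 8 quantity: 91 mL.
91 mL is within the road limit of 100 mL for Class 8.
The segregation rule (Class 4.1 with Class 2.2) does not apply to Class 4.1 with Class 8.
Every hazard class is within its road limit and no segregation rule is violated.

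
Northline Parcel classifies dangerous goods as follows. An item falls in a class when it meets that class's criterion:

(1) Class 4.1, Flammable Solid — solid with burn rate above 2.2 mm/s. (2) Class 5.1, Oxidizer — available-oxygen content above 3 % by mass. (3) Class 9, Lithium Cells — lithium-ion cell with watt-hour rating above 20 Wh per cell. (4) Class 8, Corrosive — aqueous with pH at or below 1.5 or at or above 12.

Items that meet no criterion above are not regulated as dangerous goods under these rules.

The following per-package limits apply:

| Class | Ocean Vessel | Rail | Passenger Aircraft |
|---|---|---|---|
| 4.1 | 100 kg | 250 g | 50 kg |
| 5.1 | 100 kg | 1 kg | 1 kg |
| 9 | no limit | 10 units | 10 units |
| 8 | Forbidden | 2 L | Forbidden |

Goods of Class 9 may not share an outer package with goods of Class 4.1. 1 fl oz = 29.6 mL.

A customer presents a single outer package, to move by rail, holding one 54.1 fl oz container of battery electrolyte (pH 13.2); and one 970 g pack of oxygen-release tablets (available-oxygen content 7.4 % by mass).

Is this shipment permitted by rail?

The battery electrolyte has pH 13.2, which is ≥ 12, so it is Class 8 (Corrosive).
With available-oxygen content 7.4 % by mass (> 3 % by mass), the oxygen-release tablets fall in Class 5.1.
Class 8 quantity: one 54.1 fl oz container = 1601.36 mL.
That is within the Class 8 rail limit of 2 L.
Class 5.1 quantity: 970 g.
970 g ≤ 1 kg (rail limit, Class 5.1) — within limit.
The segregation rule (Class 9 with Class 4.1) does not apply to Class 8 with Class 5.1.
Every hazard class is within its rail limit and no segregation rule is violated.

Yes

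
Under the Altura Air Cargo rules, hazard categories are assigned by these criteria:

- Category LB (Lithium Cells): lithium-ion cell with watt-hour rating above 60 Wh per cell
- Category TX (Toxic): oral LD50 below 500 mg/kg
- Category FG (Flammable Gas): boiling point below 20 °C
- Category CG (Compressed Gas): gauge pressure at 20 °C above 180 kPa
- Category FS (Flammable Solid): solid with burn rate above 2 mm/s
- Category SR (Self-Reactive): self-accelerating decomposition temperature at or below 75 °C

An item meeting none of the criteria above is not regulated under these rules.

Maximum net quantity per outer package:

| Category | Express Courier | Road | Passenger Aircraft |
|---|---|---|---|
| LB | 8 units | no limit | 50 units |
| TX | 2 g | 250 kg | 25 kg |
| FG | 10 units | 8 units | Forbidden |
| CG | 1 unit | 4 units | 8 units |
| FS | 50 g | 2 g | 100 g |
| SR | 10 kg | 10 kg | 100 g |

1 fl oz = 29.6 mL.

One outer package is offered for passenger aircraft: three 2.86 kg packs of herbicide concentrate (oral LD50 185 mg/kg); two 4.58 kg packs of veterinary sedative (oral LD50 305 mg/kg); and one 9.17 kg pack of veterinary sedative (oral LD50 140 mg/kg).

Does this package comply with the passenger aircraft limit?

No

The herbicide concentrate has oral LD50 185 mg/kg, which is < 500 mg/kg, so it is Category TX (Toxic).
With oral LD50 305 mg/kg (< 500 mg/kg), the veterinary sedative falls in Category TX.
With oral LD50 140 mg/kg (< 500 mg/kg), the veterinary sedative falls in Category TX.
Total Category TX: (three 2.86 kg packs = 8.58 kg) + (two 4.58 kg packs = 9.16 kg) + 9.17 kg = 26.91 kg.
That exceeds the Category TX passenger aircraft limit of 25 kg.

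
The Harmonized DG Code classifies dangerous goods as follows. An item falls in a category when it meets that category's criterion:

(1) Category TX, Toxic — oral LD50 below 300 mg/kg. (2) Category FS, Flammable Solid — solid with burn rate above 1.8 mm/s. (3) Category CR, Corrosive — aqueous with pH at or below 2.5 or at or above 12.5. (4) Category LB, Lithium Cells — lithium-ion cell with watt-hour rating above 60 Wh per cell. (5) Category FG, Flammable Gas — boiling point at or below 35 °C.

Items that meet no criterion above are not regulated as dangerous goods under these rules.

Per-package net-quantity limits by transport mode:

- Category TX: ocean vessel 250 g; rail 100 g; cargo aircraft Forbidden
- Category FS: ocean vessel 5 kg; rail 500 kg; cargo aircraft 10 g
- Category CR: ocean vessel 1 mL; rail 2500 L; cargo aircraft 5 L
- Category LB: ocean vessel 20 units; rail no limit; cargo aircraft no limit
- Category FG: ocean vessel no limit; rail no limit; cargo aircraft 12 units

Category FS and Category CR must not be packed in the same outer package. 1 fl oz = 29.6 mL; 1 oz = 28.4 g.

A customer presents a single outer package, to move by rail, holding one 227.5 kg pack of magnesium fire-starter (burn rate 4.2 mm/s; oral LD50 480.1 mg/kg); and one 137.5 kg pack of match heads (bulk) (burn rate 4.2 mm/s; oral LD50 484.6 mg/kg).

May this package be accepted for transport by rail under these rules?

Magnesium fire-starter: burn rate 4.2 mm/s > 1.8 mm/s → Category FS (Flammable Solid).
Burn rate 4.2 mm/s meets the Category FS criterion (Flammable Solid), so the match heads (bulk) are Category FS.
Category FS net quantity: 227.5 kg + 137.5 kg = 365 kg.
That is within the Category FS rail limit of 500 kg.

Yes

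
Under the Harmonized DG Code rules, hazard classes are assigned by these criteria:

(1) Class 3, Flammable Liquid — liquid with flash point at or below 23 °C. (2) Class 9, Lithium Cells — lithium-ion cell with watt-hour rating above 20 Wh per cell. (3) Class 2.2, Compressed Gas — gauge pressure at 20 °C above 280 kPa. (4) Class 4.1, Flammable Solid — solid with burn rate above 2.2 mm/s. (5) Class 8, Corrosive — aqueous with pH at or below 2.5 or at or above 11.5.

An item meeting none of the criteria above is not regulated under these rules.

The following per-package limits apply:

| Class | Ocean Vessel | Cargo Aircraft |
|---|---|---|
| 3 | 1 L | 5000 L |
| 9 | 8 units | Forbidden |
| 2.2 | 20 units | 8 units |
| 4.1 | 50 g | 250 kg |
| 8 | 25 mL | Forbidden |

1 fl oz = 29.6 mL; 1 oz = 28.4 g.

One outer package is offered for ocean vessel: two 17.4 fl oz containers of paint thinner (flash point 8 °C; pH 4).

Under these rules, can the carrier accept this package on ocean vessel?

The paint thinner has flash point 8 °C, which is ≤ 23 °C, so it is Class 3 (Flammable Liquid).
Class 3 quantity: two 17.4 fl oz containers = 1030.08 mL.
1030.08 mL exceeds the ocean vessel limit of 1 L for Class 3.

No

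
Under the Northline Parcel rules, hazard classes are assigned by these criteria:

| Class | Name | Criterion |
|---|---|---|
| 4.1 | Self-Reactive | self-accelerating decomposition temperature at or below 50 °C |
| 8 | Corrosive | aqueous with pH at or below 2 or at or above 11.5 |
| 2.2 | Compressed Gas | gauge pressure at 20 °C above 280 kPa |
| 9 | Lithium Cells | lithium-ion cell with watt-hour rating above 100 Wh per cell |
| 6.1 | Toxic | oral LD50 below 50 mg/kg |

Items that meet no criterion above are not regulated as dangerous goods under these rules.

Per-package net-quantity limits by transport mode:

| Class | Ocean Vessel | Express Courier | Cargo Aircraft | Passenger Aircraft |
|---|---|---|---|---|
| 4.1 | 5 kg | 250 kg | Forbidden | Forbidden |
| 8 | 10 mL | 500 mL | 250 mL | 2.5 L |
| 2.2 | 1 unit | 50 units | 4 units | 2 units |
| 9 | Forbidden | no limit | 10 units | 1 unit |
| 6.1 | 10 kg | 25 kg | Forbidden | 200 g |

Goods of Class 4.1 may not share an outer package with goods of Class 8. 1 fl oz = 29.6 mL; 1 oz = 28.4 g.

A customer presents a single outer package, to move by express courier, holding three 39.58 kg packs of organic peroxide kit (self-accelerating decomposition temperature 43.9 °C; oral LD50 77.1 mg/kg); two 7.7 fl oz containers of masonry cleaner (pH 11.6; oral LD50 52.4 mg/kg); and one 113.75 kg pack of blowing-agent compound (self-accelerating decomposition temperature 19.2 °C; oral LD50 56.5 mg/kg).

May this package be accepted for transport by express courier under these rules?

Organic peroxide kit: self-accelerating decomposition temperature 43.9 °C ≤ 50 °C → Class 4.1 (Self-Reactive).
Masonry cleaner: pH 11.6 ≥ 11.5 → Class 8 (Corrosive).
Self-accelerating decomposition temperature 19.2 °C meets the Class 4.1 criterion (Self-Reactive), so the blowing-agent compound is Class 4.1.
Class 4.1 net quantity: (three 39.58 kg packs = 118.74 kg) + 113.75 kg = 232.49 kg.
That is within the Class 4.1 express courier limit of 250 kg.
Class 8 quantity: two 7.7 fl oz containers = 455.84 mL.
455.84 mL ≤ 500 mL (express courier limit, Class 8) — within limit.
Class 4.1 and Class 8 may not share an outer package.

No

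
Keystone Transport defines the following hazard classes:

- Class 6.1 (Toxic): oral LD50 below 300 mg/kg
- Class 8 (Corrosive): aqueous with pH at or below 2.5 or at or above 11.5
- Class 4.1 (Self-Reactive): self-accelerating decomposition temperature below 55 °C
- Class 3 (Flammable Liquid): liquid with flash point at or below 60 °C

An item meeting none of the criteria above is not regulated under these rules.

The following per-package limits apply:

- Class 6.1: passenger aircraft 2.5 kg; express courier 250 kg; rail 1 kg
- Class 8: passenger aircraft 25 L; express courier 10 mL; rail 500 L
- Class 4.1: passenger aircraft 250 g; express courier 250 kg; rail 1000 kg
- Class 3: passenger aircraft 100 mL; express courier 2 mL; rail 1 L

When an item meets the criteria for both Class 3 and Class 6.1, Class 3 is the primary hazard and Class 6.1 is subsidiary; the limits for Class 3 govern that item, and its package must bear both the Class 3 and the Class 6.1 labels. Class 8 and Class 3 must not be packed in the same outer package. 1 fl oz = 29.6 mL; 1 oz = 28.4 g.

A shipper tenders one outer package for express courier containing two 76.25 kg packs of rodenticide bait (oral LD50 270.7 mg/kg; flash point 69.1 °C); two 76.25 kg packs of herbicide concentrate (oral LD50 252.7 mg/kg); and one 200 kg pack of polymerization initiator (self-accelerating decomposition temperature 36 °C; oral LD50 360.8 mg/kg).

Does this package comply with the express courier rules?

The rodenticide bait has oral LD50 270.7 mg/kg, which is < 300 mg/kg, so it is Class 6.1 (Toxic).
With oral LD50 252.7 mg/kg (< 300 mg/kg), the herbicide concentrate falls in Class 6.1.
The polymerization initiator has self-accelerating decomposition temperature 36 °C, which is < 55 °C, so it is Class 4.1 (Self-Reactive).
Class 4.1 quantity: 200 kg.
That is within the Class 4.1 express courier limit of 250 kg.
Total Class 6.1: (two 76.25 kg packs = 152.5 kg) + (two 76.25 kg packs = 152.5 kg) = 305 kg.
That exceeds the Class 6.1 express courier limit of 250 kg.
The segregation rule (Class 8 with Class 3) does not apply to Class 4.1 with Class 6.1.

No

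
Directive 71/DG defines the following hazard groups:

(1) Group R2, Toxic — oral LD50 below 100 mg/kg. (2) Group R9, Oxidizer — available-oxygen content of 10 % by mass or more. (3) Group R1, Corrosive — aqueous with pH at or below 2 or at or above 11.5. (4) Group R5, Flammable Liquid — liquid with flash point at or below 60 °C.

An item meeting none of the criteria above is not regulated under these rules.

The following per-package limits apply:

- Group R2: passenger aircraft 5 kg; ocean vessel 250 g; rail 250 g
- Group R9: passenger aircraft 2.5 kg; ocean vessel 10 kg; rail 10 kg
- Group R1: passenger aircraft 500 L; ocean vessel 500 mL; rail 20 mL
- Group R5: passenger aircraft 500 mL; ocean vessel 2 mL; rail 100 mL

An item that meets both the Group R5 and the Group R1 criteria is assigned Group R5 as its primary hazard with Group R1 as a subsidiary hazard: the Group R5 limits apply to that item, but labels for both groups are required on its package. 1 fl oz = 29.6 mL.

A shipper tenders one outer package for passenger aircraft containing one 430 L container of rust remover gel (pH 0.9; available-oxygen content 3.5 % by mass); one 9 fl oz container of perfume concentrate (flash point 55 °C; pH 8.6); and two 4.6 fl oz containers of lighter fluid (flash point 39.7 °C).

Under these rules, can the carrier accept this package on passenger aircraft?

No

The rust remover gel has pH 0.9, which is ≤ 2, so it is Group R1 (Corrosive).
With flash point 55 °C (≤ 60 °C), the perfume concentrate falls in Group R5.
With flash point 39.7 °C (≤ 60 °C), the lighter fluid falls in Group R5.
Group R5 net quantity: (one 9 fl oz container = 266.4 mL) + (two 4.6 fl oz containers = 272.32 mL) = 538.72 mL.
538.72 mL exceeds the passenger aircraft limit of 500 mL for Group R5.
Group R1 quantity: 430 L.
430 L is within the passenger aircraft limit of 500 L for Group R1.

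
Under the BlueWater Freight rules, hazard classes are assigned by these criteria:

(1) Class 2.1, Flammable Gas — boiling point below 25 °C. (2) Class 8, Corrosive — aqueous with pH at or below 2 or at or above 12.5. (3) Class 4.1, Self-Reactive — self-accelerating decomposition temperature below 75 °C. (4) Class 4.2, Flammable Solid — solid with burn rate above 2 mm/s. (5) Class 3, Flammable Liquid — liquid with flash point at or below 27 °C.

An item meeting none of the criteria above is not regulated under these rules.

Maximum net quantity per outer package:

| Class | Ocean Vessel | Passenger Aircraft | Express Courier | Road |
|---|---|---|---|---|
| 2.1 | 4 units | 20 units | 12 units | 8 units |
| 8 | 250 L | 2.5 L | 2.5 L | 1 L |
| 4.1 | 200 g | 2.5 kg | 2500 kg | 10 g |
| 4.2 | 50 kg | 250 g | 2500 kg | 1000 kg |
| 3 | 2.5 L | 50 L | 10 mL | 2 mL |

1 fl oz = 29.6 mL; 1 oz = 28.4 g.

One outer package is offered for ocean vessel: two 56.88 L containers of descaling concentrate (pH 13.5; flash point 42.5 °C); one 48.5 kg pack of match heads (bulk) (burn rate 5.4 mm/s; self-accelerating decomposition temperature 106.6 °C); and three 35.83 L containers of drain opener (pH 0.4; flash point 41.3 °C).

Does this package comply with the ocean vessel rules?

Yes

With pH 13.5 (≥ 12.5), the descaling concentrate falls in Class 8.
Burn rate 5.4 mm/s meets the Class 4.2 criterion (Flammable Solid), so the match heads (bulk) are Class 4.2.
Drain opener: pH 0.4 ≤ 2 → Class 8 (Corrosive).
Class 4.2 quantity: 48.5 kg.
48.5 kg is within the ocean vessel limit of 50 kg for Class 4.2.
Class 8 net quantity: (two 56.88 L containers = 113.76 L) + (three 35.83 L containers = 107.49 L) = 221.25 L.
221.25 L is within the ocean vessel limit of 250 L for Class 8.
Every hazard class is within its ocean vessel limit and no segregation rule is violated.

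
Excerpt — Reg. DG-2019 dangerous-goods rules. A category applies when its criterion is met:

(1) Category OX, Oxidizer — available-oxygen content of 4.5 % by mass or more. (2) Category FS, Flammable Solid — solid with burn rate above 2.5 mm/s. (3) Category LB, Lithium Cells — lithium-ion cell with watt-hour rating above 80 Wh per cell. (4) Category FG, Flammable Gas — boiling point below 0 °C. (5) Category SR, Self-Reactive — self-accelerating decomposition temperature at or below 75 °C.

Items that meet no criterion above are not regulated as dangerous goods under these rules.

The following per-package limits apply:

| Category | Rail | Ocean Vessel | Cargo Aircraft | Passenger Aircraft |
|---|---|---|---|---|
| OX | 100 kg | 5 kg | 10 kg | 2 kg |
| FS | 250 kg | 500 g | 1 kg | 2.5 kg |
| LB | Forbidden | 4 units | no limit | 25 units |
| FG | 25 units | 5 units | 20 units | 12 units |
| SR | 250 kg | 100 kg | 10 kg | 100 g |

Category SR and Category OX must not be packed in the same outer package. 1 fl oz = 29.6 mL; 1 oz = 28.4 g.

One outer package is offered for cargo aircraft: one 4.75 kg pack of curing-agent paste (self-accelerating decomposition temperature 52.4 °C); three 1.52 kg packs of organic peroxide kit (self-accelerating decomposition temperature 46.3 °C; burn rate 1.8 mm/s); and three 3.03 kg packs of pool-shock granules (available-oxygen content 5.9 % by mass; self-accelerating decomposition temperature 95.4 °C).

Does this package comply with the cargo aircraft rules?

No

With self-accelerating decomposition temperature 52.4 °C (≤ 75 °C), the curing-agent paste falls in Category SR.
With self-accelerating decomposition temperature 46.3 °C (≤ 75 °C), the organic peroxide kit falls in Category SR.
Pool-shock granules: available-oxygen content 5.9 % by mass ≥ 4.5 % by mass → Category OX (Oxidizer).
Total Category SR: 4.75 kg + (three 1.52 kg packs = 4.56 kg) = 9.31 kg.
9.31 kg ≤ 10 kg (cargo aircraft limit, Category SR) — within limit.
Category OX quantity: three 3.03 kg packs = 9.09 kg.
9.09 kg ≤ 10 kg (cargo aircraft limit, Category OX) — within limit.
Category SR and Category OX may not share an outer package.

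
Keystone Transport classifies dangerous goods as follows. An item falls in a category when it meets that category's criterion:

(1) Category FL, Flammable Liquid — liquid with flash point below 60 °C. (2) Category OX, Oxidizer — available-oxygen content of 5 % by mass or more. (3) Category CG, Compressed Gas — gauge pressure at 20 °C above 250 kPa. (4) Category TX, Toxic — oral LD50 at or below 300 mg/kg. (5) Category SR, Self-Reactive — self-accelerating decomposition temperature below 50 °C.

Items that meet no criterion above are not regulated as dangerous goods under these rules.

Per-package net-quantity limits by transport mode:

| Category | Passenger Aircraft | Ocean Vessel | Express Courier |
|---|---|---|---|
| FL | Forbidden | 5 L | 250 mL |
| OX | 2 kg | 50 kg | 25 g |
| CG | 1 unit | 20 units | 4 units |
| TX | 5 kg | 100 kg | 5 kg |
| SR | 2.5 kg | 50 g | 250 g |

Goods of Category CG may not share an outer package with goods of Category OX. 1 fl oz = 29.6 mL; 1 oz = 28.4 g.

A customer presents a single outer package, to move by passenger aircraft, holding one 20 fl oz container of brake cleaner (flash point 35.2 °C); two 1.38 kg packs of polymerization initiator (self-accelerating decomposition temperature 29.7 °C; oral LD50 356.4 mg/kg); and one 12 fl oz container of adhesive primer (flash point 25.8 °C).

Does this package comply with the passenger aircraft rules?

Flash point 35.2 °C meets the Category FL criterion (Flammable Liquid), so the brake cleaner is Category FL.
The polymerization initiator has self-accelerating decomposition temperature 29.7 °C, which is < 50 °C, so it is Category SR (Self-Reactive).
Flash point 25.8 °C meets the Category FL criterion (Flammable Liquid), so the adhesive primer is Category FL.
Category FL net quantity: (one 20 fl oz container = 592 mL) + (one 12 fl oz container = 355.2 mL) = 947.2 mL.
By passenger aircraft, Category FL is Forbidden regardless of quantity.
Category SR quantity: two 1.38 kg packs = 2.76 kg.
2.76 kg > 2.5 kg (passenger aircraft limit, Category SR) — over the limit.
The segregation rule (Category CG with Category OX) does not apply to Category FL with Category SR.

No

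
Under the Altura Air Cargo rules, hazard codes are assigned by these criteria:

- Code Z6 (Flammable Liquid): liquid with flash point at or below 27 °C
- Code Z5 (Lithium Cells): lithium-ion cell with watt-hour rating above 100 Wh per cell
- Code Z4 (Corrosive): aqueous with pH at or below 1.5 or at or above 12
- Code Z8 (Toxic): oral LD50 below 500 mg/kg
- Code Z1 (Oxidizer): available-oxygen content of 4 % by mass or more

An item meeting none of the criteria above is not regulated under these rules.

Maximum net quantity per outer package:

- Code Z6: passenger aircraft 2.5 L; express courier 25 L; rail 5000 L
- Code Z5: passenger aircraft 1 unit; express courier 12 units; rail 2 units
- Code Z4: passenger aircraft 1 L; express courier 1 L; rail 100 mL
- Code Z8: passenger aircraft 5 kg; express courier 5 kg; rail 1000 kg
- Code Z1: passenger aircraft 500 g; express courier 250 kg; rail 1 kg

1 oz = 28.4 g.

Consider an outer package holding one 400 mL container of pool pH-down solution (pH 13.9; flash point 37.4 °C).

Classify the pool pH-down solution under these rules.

Code Z4

Pool pH-down solution: pH 13.9 ≥ 12 → Code Z4 (Corrosive).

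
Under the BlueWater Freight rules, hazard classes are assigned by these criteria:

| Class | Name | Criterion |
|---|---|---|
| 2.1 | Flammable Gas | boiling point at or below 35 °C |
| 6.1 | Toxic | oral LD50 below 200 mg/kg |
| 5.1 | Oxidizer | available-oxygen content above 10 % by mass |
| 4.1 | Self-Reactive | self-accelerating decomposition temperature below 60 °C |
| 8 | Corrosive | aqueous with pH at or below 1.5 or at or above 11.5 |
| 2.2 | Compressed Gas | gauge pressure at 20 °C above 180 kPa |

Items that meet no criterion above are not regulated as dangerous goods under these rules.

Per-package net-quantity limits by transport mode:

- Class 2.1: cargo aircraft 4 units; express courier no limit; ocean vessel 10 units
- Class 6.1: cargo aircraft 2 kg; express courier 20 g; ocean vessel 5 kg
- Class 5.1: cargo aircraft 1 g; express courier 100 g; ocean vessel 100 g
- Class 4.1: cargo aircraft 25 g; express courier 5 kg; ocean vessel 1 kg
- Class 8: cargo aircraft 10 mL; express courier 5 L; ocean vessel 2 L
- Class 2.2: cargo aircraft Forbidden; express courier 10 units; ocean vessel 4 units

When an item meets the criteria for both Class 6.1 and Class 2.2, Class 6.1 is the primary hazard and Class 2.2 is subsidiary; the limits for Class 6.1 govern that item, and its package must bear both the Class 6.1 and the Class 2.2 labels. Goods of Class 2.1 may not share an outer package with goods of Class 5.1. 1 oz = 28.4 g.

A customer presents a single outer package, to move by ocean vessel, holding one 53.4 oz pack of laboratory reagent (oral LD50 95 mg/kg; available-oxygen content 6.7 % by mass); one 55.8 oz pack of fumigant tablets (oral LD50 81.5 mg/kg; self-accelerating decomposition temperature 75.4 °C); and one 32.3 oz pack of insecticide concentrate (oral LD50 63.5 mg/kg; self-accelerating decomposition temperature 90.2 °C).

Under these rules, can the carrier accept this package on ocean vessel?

Yes

The laboratory reagent has oral LD50 95 mg/kg, which is < 200 mg/kg, so it is Class 6.1 (Toxic).
Oral LD50 81.5 mg/kg meets the Class 6.1 criterion (Toxic), so the fumigant tablets are Class 6.1.
Insecticide concentrate: oral LD50 63.5 mg/kg < 200 mg/kg → Class 6.1 (Toxic).
Total Class 6.1: (one 53.4 oz pack = 1516.56 g) + (one 55.8 oz pack = 1584.72 g) + (one 32.3 oz pack = 917.32 g) = 4018.6 g.
That is within the Class 6.1 ocean vessel limit of 5 kg.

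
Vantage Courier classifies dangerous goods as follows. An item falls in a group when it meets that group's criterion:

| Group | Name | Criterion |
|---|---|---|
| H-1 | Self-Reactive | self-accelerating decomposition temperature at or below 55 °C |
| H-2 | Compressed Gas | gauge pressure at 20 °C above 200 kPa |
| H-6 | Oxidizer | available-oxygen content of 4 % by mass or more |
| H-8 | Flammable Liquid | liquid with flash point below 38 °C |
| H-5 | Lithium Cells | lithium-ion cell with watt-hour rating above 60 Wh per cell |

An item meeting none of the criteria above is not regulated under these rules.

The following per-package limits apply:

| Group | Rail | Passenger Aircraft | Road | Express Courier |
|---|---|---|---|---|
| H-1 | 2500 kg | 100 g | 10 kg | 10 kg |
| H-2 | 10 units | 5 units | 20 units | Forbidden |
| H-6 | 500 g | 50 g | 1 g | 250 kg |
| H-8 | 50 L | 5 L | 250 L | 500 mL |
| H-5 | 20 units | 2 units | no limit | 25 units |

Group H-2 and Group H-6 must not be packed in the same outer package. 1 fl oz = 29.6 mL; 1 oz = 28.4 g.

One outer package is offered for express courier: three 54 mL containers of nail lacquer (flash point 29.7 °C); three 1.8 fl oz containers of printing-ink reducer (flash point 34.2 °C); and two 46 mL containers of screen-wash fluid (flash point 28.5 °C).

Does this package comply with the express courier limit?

Nail lacquer: flash point 29.7 °C < 38 °C → Group H-8 (Flammable Liquid).
Printing-ink reducer: flash point 34.2 °C < 38 °C → Group H-8 (Flammable Liquid).
The screen-wash fluid has flash point 28.5 °C, which is < 38 °C, so it is Group H-8 (Flammable Liquid).
Group H-8 net quantity: (three 54 mL containers = 162 mL) + (three 1.8 fl oz containers = 159.84 mL) + (two 46 mL containers = 92 mL) = 413.84 mL.
413.84 mL is within the express courier limit of 500 mL for Group H-8.

Yes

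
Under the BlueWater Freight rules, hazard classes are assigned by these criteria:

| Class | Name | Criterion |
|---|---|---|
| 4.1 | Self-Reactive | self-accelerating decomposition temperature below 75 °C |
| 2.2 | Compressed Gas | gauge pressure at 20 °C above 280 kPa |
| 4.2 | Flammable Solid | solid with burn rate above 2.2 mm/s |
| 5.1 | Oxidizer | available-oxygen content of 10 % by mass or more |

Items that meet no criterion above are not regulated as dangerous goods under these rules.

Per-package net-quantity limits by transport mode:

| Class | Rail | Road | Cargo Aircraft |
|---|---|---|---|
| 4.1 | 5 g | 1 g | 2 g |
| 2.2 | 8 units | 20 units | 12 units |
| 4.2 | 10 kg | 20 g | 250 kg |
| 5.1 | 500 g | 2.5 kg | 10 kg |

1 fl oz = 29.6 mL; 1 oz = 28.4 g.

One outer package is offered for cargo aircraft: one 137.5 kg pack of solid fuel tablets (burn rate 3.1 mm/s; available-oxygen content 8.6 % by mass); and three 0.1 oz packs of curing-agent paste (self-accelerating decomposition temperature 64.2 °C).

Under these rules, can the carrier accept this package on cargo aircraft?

The solid fuel tablets have burn rate 3.1 mm/s, which is > 2.2 mm/s, so they are Class 4.2 (Flammable Solid).
Self-accelerating decomposition temperature 64.2 °C meets the Class 4.1 criterion (Self-Reactive), so the curing-agent paste is Class 4.1.
Class 4.1 quantity: three 0.1 oz packs = 8.52 g.
That exceeds the Class 4.1 cargo aircraft limit of 2 g.
Class 4.2 quantity: 137.5 kg.
137.5 kg ≤ 250 kg (cargo aircraft limit, Class 4.2) — within limit.

No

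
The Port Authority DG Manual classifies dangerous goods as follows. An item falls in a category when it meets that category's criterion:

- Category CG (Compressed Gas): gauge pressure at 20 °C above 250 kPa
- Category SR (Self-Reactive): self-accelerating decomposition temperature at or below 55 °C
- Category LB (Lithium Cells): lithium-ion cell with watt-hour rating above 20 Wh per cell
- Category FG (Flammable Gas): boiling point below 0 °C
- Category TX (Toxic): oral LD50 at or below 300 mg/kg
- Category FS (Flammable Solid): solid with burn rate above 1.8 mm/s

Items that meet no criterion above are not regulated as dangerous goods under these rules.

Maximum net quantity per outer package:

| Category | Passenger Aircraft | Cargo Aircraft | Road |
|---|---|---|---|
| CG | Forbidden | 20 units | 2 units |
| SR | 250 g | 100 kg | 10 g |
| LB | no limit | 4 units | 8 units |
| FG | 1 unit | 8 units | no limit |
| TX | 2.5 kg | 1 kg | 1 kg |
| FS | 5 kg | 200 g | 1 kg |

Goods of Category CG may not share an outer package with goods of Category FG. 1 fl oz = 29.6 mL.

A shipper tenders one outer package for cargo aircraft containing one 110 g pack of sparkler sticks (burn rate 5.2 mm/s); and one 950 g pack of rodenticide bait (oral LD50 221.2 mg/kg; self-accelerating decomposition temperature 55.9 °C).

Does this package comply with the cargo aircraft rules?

Yes

With burn rate 5.2 mm/s (> 1.8 mm/s), the sparkler sticks fall in Category FS.
Oral LD50 221.2 mg/kg meets the Category TX criterion (Toxic), so the rodenticide bait is Category TX.
Category FS quantity: 110 g.
110 g is within the cargo aircraft limit of 200 g for Category FS.
Category TX quantity: 950 g.
That is within the Category TX cargo aircraft limit of 1 kg.
The segregation rule (Category CG with Category FG) does not apply to Category FS with Category TX.
Every hazard category is within its cargo aircraft limit and no segregation rule is violated.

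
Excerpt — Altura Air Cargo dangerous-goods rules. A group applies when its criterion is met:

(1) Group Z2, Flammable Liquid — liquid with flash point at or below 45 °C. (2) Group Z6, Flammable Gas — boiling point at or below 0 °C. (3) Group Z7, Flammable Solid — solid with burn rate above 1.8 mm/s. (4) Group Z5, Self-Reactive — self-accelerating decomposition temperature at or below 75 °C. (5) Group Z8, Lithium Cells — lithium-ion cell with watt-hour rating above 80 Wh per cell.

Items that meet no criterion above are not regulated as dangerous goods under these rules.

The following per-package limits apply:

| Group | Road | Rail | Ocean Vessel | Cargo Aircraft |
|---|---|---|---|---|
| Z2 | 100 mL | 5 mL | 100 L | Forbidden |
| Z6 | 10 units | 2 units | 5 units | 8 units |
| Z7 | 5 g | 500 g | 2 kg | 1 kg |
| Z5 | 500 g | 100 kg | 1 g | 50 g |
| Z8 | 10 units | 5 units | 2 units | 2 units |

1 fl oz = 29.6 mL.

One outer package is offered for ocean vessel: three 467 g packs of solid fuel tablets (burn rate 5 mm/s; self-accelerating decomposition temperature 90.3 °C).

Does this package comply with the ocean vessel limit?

Yes

Solid fuel tablets: burn rate 5 mm/s > 1.8 mm/s → Group Z7 (Flammable Solid).
Group Z7 quantity: three 467 g packs = 1.401 kg.
1.401 kg is within the ocean vessel limit of 2 kg for Group Z7.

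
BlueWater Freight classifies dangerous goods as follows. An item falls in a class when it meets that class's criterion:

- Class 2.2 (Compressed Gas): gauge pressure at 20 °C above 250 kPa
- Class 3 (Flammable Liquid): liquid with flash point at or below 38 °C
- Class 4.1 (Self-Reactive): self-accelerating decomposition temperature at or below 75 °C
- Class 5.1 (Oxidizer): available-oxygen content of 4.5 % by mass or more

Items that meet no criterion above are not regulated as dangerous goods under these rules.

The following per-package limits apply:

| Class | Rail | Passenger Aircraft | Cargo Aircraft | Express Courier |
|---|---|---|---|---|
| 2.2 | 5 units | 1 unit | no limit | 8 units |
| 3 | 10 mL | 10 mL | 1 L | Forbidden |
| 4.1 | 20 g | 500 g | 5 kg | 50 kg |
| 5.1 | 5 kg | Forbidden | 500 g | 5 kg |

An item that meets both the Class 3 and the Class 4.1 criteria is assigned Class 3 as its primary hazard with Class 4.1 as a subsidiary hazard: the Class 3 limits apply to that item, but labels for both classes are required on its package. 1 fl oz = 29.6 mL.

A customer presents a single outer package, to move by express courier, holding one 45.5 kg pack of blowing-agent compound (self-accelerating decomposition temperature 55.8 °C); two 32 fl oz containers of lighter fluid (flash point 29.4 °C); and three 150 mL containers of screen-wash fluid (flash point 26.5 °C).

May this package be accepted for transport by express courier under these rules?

No

With self-accelerating decomposition temperature 55.8 °C (≤ 75 °C), the blowing-agent compound falls in Class 4.1.
The lighter fluid has flash point 29.4 °C, which is ≤ 38 °C, so it is Class 3 (Flammable Liquid).
Flash point 26.5 °C meets the Class 3 criterion (Flammable Liquid), so the screen-wash fluid is Class 3.
Class 3 net quantity: (two 32 fl oz containers = 1894.4 mL) + (three 150 mL containers = 450 mL) = 2344.4 mL.
Class 3 is Forbidden by express courier.
Class 4.1 quantity: 45.5 kg.
That is within the Class 4.1 express courier limit of 50 kg.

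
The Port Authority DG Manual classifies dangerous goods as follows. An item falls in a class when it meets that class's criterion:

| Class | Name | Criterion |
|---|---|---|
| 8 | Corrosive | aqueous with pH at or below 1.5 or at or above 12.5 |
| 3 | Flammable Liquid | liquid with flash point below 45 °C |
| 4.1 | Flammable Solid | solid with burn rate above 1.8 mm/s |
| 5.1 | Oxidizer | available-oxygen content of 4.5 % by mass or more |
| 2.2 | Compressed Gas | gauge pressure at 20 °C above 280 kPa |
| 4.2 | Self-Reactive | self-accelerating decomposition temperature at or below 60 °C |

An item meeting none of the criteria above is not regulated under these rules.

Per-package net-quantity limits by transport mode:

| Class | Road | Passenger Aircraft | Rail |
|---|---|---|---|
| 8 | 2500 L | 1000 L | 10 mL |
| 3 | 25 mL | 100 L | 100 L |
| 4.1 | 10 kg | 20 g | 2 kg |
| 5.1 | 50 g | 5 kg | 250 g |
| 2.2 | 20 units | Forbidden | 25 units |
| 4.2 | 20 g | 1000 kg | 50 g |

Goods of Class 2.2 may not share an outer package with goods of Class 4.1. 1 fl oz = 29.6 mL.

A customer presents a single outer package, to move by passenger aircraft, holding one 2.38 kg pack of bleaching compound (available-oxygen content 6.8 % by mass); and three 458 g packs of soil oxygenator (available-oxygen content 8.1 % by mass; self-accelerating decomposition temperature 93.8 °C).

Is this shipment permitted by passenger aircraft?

Yes

Available-oxygen content 6.8 % by mass meets the Class 5.1 criterion (Oxidizer), so the bleaching compound is Class 5.1.
With available-oxygen content 8.1 % by mass (≥ 4.5 % by mass), the soil oxygenator falls in Class 5.1.
Class 5.1 net quantity: 2.38 kg + (three 458 g packs = 1.374 kg) = 3.754 kg.
3.754 kg ≤ 5 kg (passenger aircraft limit, Class 5.1) — within limit.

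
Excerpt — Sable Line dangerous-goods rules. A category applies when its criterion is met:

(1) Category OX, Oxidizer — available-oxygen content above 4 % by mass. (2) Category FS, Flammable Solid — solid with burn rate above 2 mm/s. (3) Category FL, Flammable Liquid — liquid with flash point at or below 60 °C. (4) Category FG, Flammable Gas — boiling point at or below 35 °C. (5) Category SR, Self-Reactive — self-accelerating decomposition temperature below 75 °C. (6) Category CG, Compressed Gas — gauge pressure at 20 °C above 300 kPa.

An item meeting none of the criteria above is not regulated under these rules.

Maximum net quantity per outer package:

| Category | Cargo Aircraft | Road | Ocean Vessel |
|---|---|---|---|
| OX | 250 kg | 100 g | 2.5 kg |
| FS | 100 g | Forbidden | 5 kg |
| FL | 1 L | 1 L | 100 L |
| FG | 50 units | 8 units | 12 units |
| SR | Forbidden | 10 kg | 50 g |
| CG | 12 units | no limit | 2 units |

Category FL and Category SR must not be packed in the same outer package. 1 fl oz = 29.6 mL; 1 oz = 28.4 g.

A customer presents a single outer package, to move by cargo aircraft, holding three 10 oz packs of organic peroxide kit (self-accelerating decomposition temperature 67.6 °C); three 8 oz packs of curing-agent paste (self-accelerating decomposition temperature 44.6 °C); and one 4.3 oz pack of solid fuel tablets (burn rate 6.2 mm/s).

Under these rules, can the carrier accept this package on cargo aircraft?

With self-accelerating decomposition temperature 67.6 °C (< 75 °C), the organic peroxide kit falls in Category SR.
Self-accelerating decomposition temperature 44.6 °C meets the Category SR criterion (Self-Reactive), so the curing-agent paste is Category SR.
The solid fuel tablets have burn rate 6.2 mm/s, which is > 2 mm/s, so they are Category FS (Flammable Solid).
Category SR net quantity: (three 10 oz packs = 852 g) + (three 8 oz packs = 681.6 g) = 1533.6 g.
Category SR is Forbidden by cargo aircraft.
Category FS quantity: one 4.3 oz pack = 122.12 g.
That exceeds the Category FS cargo aircraft limit of 100 g.
The segregation rule (Category FL with Category SR) does not apply to Category SR with Category FS.

No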